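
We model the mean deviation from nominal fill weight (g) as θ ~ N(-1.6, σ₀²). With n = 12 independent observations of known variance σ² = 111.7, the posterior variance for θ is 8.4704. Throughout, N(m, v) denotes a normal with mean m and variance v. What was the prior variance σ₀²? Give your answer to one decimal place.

σ₀² = 94.1

Posterior precision equals prior precision plus data precision: 1/σ_n² = 1/σ₀² + n/σ².
So 1/σ₀² = 1/8.4704 − 12/111.7 = 0.118058 − 0.107431 = 0.010627.
Hence σ₀² = 1/0.010627 ≈ 94.1.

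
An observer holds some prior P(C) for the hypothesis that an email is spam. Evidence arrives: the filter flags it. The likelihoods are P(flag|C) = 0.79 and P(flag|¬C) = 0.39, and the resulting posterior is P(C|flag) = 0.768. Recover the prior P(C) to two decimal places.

P(C) = 0.62

Bayes' rule in odds form gives O(C|E) = O(C)·[P(E|C)/P(E|¬C)], hence O(C) = O(C|E)/LR.
Posterior odds = 0.768/(1−0.768) = 3.3103. LR = 0.79/0.39 = 2.0256.
Prior odds = 3.3103/2.0256 = 1.6342, so P(C) = 1.6342/(1+1.6342) ≈ 0.62.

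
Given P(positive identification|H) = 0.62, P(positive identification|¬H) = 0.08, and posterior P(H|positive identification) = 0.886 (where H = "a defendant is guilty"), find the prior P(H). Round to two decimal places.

P(H) = 0.50

In odds form, posterior odds = prior odds × likelihood ratio, so prior odds = posterior odds ÷ LR.
Posterior odds = 0.886/(1−0.886) = 7.7719. LR = 0.62/0.08 = 7.7500.
Prior odds = 7.7719/7.7500 = 1.0028, so P(H) = 1.0028/(1+1.0028) ≈ 0.50.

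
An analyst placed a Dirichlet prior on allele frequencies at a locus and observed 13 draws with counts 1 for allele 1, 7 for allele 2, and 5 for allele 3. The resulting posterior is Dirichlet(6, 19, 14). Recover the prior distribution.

Dirichlet(5, 12, 9)

For a Dirichlet(α) prior with multinomial counts c, the posterior is Dirichlet(α + c) componentwise.
Subtract each count from the matching posterior parameter: 6−1=5, 19−7=12, 14−5=9.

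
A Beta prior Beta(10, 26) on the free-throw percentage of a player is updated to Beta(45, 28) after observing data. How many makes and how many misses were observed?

35 makes and 2 misses

Beta is conjugate to the binomial likelihood: posterior = Beta(α+s, β+f).
Match parameters: s=45−10=35, f=28−26=2.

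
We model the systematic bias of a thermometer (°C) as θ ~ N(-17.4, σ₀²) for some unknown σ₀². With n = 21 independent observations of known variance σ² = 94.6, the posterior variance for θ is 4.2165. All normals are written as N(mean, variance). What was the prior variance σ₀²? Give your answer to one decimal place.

Posterior precision equals prior precision plus data precision: 1/σ_n² = 1/σ₀² + n/σ².
So 1/σ₀² = 1/4.2165 − 21/94.6 = 0.237164 − 0.221987 = 0.015177.
Hence σ₀² = 1/0.015177 ≈ 65.9.

σ₀² = 65.9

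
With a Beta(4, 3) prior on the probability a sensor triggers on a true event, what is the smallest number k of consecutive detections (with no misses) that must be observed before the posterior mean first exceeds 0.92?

k = 31

After k detections and 0 misses the posterior is Beta(4+k, 3), with mean (4+k)/(4+3+k).
Set (4+k)/(7+k) > 0.92 and solve: k > (0.92·7 − 4)/(1 − 0.92) = 30.500.
The smallest integer exceeding 30.500 is 31.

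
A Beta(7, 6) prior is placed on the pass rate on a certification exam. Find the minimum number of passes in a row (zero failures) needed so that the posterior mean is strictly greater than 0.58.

k = 2

After k passes and 0 failures the posterior is Beta(7+k, 6), with mean (7+k)/(7+6+k).
Set (7+k)/(13+k) > 0.58 and solve: k > (0.58·13 − 7)/(1 − 0.58) = 1.286.
The smallest integer exceeding 1.286 is 2.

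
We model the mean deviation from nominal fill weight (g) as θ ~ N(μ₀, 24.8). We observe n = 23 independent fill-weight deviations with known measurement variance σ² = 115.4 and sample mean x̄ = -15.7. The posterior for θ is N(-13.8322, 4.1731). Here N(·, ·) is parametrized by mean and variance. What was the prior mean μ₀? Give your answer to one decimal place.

μ₀ = -4.6

With known observation variance, the Normal–Normal posterior has precision τ_n = τ₀ + n/σ² and mean μ_n = (τ₀μ₀ + (n/σ²)x̄)/τ_n.
Here τ₀ = 1/24.8 = 0.040323 and τ_data = 23/115.4 = 0.199307, so τ_n = 0.239630.
Rearranging for μ₀: μ₀ = (μ_n·τ_n − τ_data·x̄)/τ₀ = (-13.8322·0.239630 − 0.199307·-15.7) / 0.040323 = -0.185490/0.040323 ≈ -4.6.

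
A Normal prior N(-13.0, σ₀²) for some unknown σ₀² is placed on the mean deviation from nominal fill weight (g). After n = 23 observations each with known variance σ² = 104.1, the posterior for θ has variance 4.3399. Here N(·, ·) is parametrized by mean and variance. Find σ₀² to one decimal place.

σ₀² = 105.5

For the Normal–Normal model with known σ², precisions add: τ_n = τ₀ + n/σ².
So 1/σ₀² = 1/4.3399 − 23/104.1 = 0.230420 − 0.220941 = 0.009479.
Hence σ₀² = 1/0.009479 ≈ 105.5.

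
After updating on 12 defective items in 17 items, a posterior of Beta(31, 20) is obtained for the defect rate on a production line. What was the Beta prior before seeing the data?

Beta(19, 15)

Under Beta–binomial conjugacy the posterior parameters are (α+s, β+f).
Subtract the data counts: 31−12=19, 20−5=15.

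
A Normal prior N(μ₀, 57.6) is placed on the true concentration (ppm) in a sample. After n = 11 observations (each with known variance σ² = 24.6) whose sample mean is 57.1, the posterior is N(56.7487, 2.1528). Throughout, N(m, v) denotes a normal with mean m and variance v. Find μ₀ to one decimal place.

μ₀ = 47.7

With known observation variance, the Normal–Normal posterior has precision τ_n = τ₀ + n/σ² and mean μ_n = (τ₀μ₀ + (n/σ²)x̄)/τ_n.
Here τ₀ = 1/57.6 = 0.017361 and τ_data = 11/24.6 = 0.447154, so τ_n = 0.464515.
Rearranging for μ₀: μ₀ = (μ_n·τ_n − τ_data·x̄)/τ₀ = (56.7487·0.464515 − 0.447154·57.1) / 0.017361 = 0.828129/0.017361 ≈ 47.7.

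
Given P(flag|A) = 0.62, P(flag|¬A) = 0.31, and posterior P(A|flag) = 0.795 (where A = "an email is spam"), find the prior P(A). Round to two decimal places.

Bayes' rule in odds form gives O(A|E) = O(A)·[P(E|A)/P(E|¬A)], hence O(A) = O(A|E)/LR.
Posterior odds = 0.795/(1−0.795) = 3.8780. LR = 0.62/0.31 = 2.0000.
Prior odds = 3.8780/2.0000 = 1.9390, so P(A) = 1.9390/(1+1.9390) ≈ 0.66.

P(A) = 0.66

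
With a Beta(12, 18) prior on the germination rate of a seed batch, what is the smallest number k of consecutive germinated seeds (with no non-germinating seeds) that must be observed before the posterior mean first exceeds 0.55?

k = 11

After k germinated seeds and 0 non-germinating seeds the posterior is Beta(12+k, 18), with mean (12+k)/(12+18+k).
Set (12+k)/(30+k) > 0.55 and solve: k > (0.55·30 − 12)/(1 − 0.55) = 10.000.
The smallest integer exceeding 10.000 is 11.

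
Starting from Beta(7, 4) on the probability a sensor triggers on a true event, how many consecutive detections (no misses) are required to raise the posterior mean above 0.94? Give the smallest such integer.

After k detections and 0 misses the posterior is Beta(7+k, 4), with mean (7+k)/(7+4+k).
Set (7+k)/(11+k) > 0.94 and solve: k > (0.94·11 − 7)/(1 − 0.94) = 55.667.
The smallest integer exceeding 55.667 is 56, and checking k=56: (63)/(67) = 0.9403 > 0.94.

k = 56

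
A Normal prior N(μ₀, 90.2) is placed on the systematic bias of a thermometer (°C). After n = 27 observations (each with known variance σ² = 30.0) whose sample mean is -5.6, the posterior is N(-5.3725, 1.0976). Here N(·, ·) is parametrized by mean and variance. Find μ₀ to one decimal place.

μ₀ = 13.1

The posterior mean is a precision-weighted average: μ_n = (τ₀μ₀ + τ_data·x̄)/(τ₀+τ_data), with τ₀=1/σ₀² and τ_data=n/σ².
Here τ₀ = 1/90.2 = 0.011086 and τ_data = 27/30.0 = 0.900000, so τ_n = 0.911086.
Rearranging for μ₀: μ₀ = (μ_n·τ_n − τ_data·x̄)/τ₀ = (-5.3725·0.911086 − 0.900000·-5.6) / 0.011086 = 0.145190/0.011086 ≈ 13.1.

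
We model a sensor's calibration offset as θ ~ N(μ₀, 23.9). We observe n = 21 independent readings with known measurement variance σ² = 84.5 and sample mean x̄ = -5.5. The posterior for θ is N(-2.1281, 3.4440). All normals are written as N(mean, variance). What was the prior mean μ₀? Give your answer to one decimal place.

With known observation variance, the Normal–Normal posterior has precision τ_n = τ₀ + n/σ² and mean μ_n = (τ₀μ₀ + (n/σ²)x̄)/τ_n.
Here τ₀ = 1/23.9 = 0.041841 and τ_data = 21/84.5 = 0.248521, so τ_n = 0.290362.
Rearranging for μ₀: μ₀ = (μ_n·τ_n − τ_data·x̄)/τ₀ = (-2.1281·0.290362 − 0.248521·-5.5) / 0.041841 = 0.748946/0.041841 ≈ 17.9.

μ₀ = 17.9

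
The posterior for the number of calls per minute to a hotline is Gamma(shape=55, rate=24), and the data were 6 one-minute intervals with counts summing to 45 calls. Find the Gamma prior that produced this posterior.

Gamma(shape=10, rate=18)

A Gamma(α, β) prior (rate parametrization) on a Poisson rate with n observations summing to S gives posterior Gamma(α+S, β+n).
So α = 55 − 45 = 10 and β = 24 − 6 = 18.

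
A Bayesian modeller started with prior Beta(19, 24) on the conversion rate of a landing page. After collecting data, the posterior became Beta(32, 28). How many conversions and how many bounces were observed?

13 conversions and 4 bounces

Under Beta–binomial conjugacy the posterior parameters are (a+s, b+f).
So s = 32 − 19 = 13 and f = 28 − 24 = 4.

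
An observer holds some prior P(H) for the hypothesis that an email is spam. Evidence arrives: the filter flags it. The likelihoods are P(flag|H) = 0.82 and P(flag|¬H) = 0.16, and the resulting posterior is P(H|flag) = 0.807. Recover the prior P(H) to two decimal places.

P(H) = 0.45

In odds form, posterior odds = prior odds × likelihood ratio, so prior odds = posterior odds ÷ LR.
Posterior odds = 0.807/(1−0.807) = 4.1813. LR = 0.82/0.16 = 5.1250.
Prior odds = 4.1813/5.1250 = 0.8159, so P(H) = 0.8159/(1+0.8159) ≈ 0.45.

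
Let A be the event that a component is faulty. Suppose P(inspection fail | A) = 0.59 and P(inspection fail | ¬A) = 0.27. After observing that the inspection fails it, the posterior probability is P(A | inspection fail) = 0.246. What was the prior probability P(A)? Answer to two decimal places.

Bayes' rule in odds form gives O(A|E) = O(A)·[P(E|A)/P(E|¬A)], hence O(A) = O(A|E)/LR.
Posterior odds = 0.246/(1−0.246) = 0.3263. LR = 0.59/0.27 = 2.1852.
Prior odds = 0.3263/2.1852 = 0.1493, so P(A) = 0.1493/(1+0.1493) ≈ 0.13.

P(A) = 0.13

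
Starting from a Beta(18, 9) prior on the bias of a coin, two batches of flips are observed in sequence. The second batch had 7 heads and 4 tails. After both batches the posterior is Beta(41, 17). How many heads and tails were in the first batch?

16 heads and 4 tails

Because Beta–binomial updating is additive in the counts, the combined data contributed (α_post−α_prior, β_post−β_prior) successes and failures.
Total across both batches: 41−18=23 heads, 17−9=8 tails.
Subtract the second batch: 23−7=16 heads and 8−4=4 tails.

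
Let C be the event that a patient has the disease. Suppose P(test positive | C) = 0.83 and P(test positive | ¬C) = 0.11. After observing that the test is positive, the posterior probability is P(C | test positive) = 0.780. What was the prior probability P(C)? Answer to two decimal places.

Bayes' rule in odds form gives O(C|E) = O(C)·[P(E|C)/P(E|¬C)], hence O(C) = O(C|E)/LR.
Posterior odds = 0.780/(1−0.780) = 3.5455. LR = 0.83/0.11 = 7.5455.
Prior odds = 3.5455/7.5455 = 0.4699, so P(C) = 0.4699/(1+0.4699) ≈ 0.32.

P(C) = 0.32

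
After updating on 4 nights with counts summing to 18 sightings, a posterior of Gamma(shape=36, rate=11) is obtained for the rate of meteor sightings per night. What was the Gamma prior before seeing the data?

A Gamma(α, β) prior (rate parametrization) on a Poisson rate with n observations summing to S gives posterior Gamma(α+S, β+n).
So α = 36 − 18 = 18 and β = 11 − 4 = 7.

Gamma(shape=18, rate=7)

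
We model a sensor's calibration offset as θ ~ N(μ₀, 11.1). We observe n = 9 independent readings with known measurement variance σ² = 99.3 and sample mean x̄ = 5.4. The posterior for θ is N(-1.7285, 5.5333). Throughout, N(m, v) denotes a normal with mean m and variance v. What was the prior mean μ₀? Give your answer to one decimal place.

μ₀ = -8.9

With known observation variance, the Normal–Normal posterior has precision τ_n = τ₀ + n/σ² and mean μ_n = (τ₀μ₀ + (n/σ²)x̄)/τ_n.
Here τ₀ = 1/11.1 = 0.090090 and τ_data = 9/99.3 = 0.090634, so τ_n = 0.180724.
Rearranging for μ₀: μ₀ = (μ_n·τ_n − τ_data·x̄)/τ₀ = (-1.7285·0.180724 − 0.090634·5.4) / 0.090090 = -0.801805/0.090090 ≈ -8.9.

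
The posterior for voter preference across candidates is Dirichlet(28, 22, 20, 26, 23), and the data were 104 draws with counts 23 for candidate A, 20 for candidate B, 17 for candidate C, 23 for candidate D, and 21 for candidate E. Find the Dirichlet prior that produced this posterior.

For a Dirichlet(α) prior with multinomial counts c, the posterior is Dirichlet(α + c) componentwise.
Subtract each count from the matching posterior parameter: 28−23=5, 22−20=2, 20−17=3, 26−23=3, 23−21=2.

Dirichlet(5, 2, 3, 3, 2)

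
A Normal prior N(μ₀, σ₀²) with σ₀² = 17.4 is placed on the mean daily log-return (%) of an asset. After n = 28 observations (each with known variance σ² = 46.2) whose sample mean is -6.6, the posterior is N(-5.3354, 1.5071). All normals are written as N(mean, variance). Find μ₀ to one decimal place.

The posterior mean is a precision-weighted average: μ_n = (τ₀μ₀ + τ_data·x̄)/(τ₀+τ_data), with τ₀=1/σ₀² and τ_data=n/σ².
Here τ₀ = 1/17.4 = 0.057471 and τ_data = 28/46.2 = 0.606061, so τ_n = 0.663532.
Rearranging for μ₀: μ₀ = (μ_n·τ_n − τ_data·x̄)/τ₀ = (-5.3354·0.663532 − 0.606061·-6.6) / 0.057471 = 0.459794/0.057471 ≈ 8.0.

μ₀ = 8.0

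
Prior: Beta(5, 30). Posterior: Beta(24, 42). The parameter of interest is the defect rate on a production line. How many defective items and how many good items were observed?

Beta is conjugate to the binomial likelihood: posterior = Beta(α+s, β+f).
So s = 24 − 5 = 19 and f = 42 − 30 = 12.

19 defective items and 12 good items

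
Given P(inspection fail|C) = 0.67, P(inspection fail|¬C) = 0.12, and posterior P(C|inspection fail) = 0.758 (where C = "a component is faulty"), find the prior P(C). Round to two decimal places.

In odds form, posterior odds = prior odds × likelihood ratio, so prior odds = posterior odds ÷ LR.
Posterior odds = 0.758/(1−0.758) = 3.1322. LR = 0.67/0.12 = 5.5833.
Prior odds = 3.1322/5.5833 = 0.5610, so P(C) = 0.5610/(1+0.5610) ≈ 0.36.

P(C) = 0.36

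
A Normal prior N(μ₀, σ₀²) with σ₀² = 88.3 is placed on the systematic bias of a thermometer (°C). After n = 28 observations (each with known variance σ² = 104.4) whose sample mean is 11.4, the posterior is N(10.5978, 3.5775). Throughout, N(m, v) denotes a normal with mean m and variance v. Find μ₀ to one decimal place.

μ₀ = -8.4

The posterior mean is a precision-weighted average: μ_n = (τ₀μ₀ + τ_data·x̄)/(τ₀+τ_data), with τ₀=1/σ₀² and τ_data=n/σ².
Here τ₀ = 1/88.3 = 0.011325 and τ_data = 28/104.4 = 0.268199, so τ_n = 0.279524.
Rearranging for μ₀: μ₀ = (μ_n·τ_n − τ_data·x̄)/τ₀ = (10.5978·0.279524 − 0.268199·11.4) / 0.011325 = -0.095129/0.011325 ≈ -8.4.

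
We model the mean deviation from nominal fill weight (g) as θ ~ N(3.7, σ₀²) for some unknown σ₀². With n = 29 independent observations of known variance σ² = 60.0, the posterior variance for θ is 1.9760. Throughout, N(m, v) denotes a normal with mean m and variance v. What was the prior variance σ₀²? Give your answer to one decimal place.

For the Normal–Normal model with known σ², precisions add: τ_n = τ₀ + n/σ².
So 1/σ₀² = 1/1.9760 − 29/60.0 = 0.506073 − 0.483333 = 0.022740.
Hence σ₀² = 1/0.022740 ≈ 44.0.

σ₀² = 44.0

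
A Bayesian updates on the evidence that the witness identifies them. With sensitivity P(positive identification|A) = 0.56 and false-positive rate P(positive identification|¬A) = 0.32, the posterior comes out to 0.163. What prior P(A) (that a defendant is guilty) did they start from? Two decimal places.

P(A) = 0.10

In odds form, posterior odds = prior odds × likelihood ratio, so prior odds = posterior odds ÷ LR.
Posterior odds = 0.163/(1−0.163) = 0.1947. LR = 0.56/0.32 = 1.7500.
Prior odds = 0.1947/1.7500 = 0.1113, so P(A) = 0.1113/(1+0.1113) ≈ 0.10.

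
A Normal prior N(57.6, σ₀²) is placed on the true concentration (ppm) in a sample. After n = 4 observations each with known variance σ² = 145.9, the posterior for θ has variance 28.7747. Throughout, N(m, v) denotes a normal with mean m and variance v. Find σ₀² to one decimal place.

Posterior precision equals prior precision plus data precision: 1/σ_n² = 1/σ₀² + n/σ².
So 1/σ₀² = 1/28.7747 − 4/145.9 = 0.034753 − 0.027416 = 0.007337.
Hence σ₀² = 1/0.007337 ≈ 136.3.

σ₀² = 136.3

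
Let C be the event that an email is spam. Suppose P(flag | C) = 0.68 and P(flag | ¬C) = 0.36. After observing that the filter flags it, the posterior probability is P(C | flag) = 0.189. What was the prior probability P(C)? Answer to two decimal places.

In odds form, posterior odds = prior odds × likelihood ratio, so prior odds = posterior odds ÷ LR.
Posterior odds = 0.189/(1−0.189) = 0.2330. LR = 0.68/0.36 = 1.8889.
Prior odds = 0.2330/1.8889 = 0.1234, so P(C) = 0.1234/(1+0.1234) ≈ 0.11.

P(C) = 0.11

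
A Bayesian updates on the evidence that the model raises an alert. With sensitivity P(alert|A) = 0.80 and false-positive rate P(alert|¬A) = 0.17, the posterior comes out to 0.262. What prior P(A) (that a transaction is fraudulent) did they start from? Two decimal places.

P(A) = 0.07

In odds form, posterior odds = prior odds × likelihood ratio, so prior odds = posterior odds ÷ LR.
Posterior odds = 0.262/(1−0.262) = 0.3550. LR = 0.80/0.17 = 4.7059.
Prior odds = 0.3550/4.7059 = 0.0754, so P(A) = 0.0754/(1+0.0754) ≈ 0.07.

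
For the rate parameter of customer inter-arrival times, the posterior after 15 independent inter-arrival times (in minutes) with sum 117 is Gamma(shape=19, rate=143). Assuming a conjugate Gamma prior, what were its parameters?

For an exponential likelihood with a Gamma(α, β) prior on the rate, n observations with total T give posterior Gamma(α+n, β+T).
So α = 19 − 15 = 4 and β = 143 − 117 = 26.

Gamma(shape=4, rate=26)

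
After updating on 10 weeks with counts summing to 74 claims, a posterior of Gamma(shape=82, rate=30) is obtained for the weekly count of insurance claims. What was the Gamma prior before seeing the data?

A Gamma(α, β) prior (rate parametrization) on a Poisson rate with n observations summing to S gives posterior Gamma(α+S, β+n).
So α = 82 − 74 = 8 and β = 30 − 10 = 20.

Gamma(shape=8, rate=20)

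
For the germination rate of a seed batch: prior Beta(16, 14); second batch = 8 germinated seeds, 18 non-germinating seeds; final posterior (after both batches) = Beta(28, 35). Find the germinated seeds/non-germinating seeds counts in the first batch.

Because Beta–binomial updating is additive in the counts, the combined data contributed (α_post−α_prior, β_post−β_prior) successes and failures.
Total across both batches: 28−16=12 germinated seeds, 35−14=21 non-germinating seeds.
Subtract the second batch: 12−8=4 germinated seeds and 21−18=3 non-germinating seeds.

4 germinated seeds and 3 non-germinating seeds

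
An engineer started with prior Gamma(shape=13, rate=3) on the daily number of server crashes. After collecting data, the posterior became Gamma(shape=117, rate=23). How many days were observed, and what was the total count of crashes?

n = 20 days with total 104 crashes

Gamma–Poisson conjugacy: posterior shape = α + Σxᵢ, posterior rate = β + n.
Matching: Σxᵢ = 117 − 13 = 104 and n = 23 − 3 = 20.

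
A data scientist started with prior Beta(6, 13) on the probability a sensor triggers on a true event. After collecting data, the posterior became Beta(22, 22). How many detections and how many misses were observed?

16 detections and 9 misses

Beta is conjugate to the binomial likelihood: posterior = Beta(a+s, b+f).
Match parameters: s=22−6=16, f=22−13=9.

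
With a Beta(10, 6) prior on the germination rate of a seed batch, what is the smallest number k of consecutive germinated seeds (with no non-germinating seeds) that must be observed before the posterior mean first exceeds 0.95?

After k germinated seeds and 0 non-germinating seeds the posterior is Beta(10+k, 6), with mean (10+k)/(10+6+k).
Set (10+k)/(16+k) > 0.95 and solve: k > (0.95·16 − 10)/(1 − 0.95) = 104.000.
The smallest integer exceeding 104.000 is 105, and checking k=105: (115)/(121) = 0.9504 > 0.95.

k = 105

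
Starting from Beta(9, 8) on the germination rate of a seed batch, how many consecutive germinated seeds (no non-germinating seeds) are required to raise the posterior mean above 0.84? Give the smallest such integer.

After k germinated seeds and 0 non-germinating seeds the posterior is Beta(9+k, 8), with mean (9+k)/(9+8+k).
Set (9+k)/(17+k) > 0.84 and solve: k > (0.84·17 − 9)/(1 − 0.84) = 33.000.
The smallest integer exceeding 33.000 is 34, and checking k=34: (43)/(51) = 0.8431 > 0.84.

k = 34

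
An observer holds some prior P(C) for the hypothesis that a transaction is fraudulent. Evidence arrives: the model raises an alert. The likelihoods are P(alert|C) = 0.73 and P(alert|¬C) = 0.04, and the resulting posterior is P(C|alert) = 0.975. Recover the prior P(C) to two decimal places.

Bayes' rule in odds form gives O(C|E) = O(C)·[P(E|C)/P(E|¬C)], hence O(C) = O(C|E)/LR.
Posterior odds = 0.975/(1−0.975) = 39.0000. LR = 0.73/0.04 = 18.2500.
Prior odds = 39.0000/18.2500 = 2.1370, so P(C) = 2.1370/(1+2.1370) ≈ 0.68.

P(C) = 0.68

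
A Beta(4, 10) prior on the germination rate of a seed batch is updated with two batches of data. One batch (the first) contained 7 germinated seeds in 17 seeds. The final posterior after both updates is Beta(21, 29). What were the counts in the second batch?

Because Beta–binomial updating is additive in the counts, the combined data contributed (α_post−α_prior, β_post−β_prior) successes and failures.
Total across both batches: 21−4=17 germinated seeds, 29−10=19 non-germinating seeds.
Subtract the first batch: 17−7=10 germinated seeds and 19−10=9 non-germinating seeds.

10 germinated seeds and 9 non-germinating seeds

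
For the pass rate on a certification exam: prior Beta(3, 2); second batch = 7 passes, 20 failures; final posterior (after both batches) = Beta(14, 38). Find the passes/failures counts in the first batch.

Sequential conjugate updates are equivalent to a single update on the pooled data, so total successes = posterior α − prior α and total failures = posterior β − prior β.
Total across both batches: 14−3=11 passes, 38−2=36 failures.
Subtract the second batch: 11−7=4 passes and 36−20=16 failures.

4 passes and 16 failures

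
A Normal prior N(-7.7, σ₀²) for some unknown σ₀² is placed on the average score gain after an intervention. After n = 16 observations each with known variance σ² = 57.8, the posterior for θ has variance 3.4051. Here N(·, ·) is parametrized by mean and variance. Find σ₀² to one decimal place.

For the Normal–Normal model with known σ², precisions add: τ_n = τ₀ + n/σ².
So 1/σ₀² = 1/3.4051 − 16/57.8 = 0.293677 − 0.276817 = 0.016860.
Hence σ₀² = 1/0.016860 ≈ 59.3.

σ₀² = 59.3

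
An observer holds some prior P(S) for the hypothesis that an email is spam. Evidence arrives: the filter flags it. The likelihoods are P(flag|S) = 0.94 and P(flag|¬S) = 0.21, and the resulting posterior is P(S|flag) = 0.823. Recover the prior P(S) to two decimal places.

P(S) = 0.51

Bayes' rule in odds form gives O(S|E) = O(S)·[P(E|S)/P(E|¬S)], hence O(S) = O(S|E)/LR.
Posterior odds = 0.823/(1−0.823) = 4.6497. LR = 0.94/0.21 = 4.4762.
Prior odds = 4.6497/4.4762 = 1.0388, so P(S) = 1.0388/(1+1.0388) ≈ 0.51.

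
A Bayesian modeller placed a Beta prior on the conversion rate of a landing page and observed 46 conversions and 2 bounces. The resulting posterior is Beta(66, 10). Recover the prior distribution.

Under Beta–binomial conjugacy the posterior parameters are (a+s, b+f).
So a = 66 − 46 = 20 and b = 10 − 2 = 8.

Beta(20, 8)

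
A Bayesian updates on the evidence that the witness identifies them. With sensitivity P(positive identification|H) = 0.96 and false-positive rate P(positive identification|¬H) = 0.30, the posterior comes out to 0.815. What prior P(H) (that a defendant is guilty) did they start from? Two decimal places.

P(H) = 0.58

In odds form, posterior odds = prior odds × likelihood ratio, so prior odds = posterior odds ÷ LR.
Posterior odds = 0.815/(1−0.815) = 4.4054. LR = 0.96/0.30 = 3.2000.
Prior odds = 4.4054/3.2000 = 1.3767, so P(H) = 1.3767/(1+1.3767) ≈ 0.58.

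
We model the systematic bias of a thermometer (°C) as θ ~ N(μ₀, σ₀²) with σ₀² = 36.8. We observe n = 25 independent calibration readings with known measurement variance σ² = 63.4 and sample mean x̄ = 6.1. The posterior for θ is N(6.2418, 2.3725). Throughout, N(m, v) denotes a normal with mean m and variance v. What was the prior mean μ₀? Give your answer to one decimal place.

The posterior mean is a precision-weighted average: μ_n = (τ₀μ₀ + τ_data·x̄)/(τ₀+τ_data), with τ₀=1/σ₀² and τ_data=n/σ².
Here τ₀ = 1/36.8 = 0.027174 and τ_data = 25/63.4 = 0.394322, so τ_n = 0.421496.
Rearranging for μ₀: μ₀ = (μ_n·τ_n − τ_data·x̄)/τ₀ = (6.2418·0.421496 − 0.394322·6.1) / 0.027174 = 0.225530/0.027174 ≈ 8.3.

μ₀ = 8.3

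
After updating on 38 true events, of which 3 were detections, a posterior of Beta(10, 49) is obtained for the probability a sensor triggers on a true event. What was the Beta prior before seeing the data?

Beta(7, 14)

A Beta(a, b) prior with s successes and f failures in binomial data gives a Beta(a+s, b+f) posterior.
So a = 10 − 3 = 7 and b = 49 − 35 = 14.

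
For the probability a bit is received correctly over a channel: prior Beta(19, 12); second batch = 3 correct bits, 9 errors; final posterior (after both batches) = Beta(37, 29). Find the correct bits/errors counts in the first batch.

15 correct bits and 8 errors

Because Beta–binomial updating is additive in the counts, the combined data contributed (α_post−α_prior, β_post−β_prior) successes and failures.
Total across both batches: 37−19=18 correct bits, 29−12=17 errors.
Subtract the second batch: 18−3=15 correct bits and 17−9=8 errors.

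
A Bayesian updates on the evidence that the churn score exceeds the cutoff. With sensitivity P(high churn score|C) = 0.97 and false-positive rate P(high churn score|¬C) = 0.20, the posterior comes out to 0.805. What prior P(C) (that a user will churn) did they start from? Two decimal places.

P(C) = 0.46

Bayes' rule in odds form gives O(C|E) = O(C)·[P(E|C)/P(E|¬C)], hence O(C) = O(C|E)/LR.
Posterior odds = 0.805/(1−0.805) = 4.1282. LR = 0.97/0.20 = 4.8500.
Prior odds = 4.1282/4.8500 = 0.8512, so P(C) = 0.8512/(1+0.8512) ≈ 0.46.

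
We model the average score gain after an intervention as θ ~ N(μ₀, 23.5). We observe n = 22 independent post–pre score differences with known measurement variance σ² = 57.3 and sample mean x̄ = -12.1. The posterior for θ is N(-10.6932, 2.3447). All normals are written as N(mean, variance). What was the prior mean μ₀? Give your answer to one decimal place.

μ₀ = 2.0

The posterior mean is a precision-weighted average: μ_n = (τ₀μ₀ + τ_data·x̄)/(τ₀+τ_data), with τ₀=1/σ₀² and τ_data=n/σ².
Here τ₀ = 1/23.5 = 0.042553 and τ_data = 22/57.3 = 0.383944, so τ_n = 0.426497.
Rearranging for μ₀: μ₀ = (μ_n·τ_n − τ_data·x̄)/τ₀ = (-10.6932·0.426497 − 0.383944·-12.1) / 0.042553 = 0.085105/0.042553 ≈ 2.0.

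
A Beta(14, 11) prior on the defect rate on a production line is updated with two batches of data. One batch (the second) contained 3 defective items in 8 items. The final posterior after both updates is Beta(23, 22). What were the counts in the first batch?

Because Beta–binomial updating is additive in the counts, the combined data contributed (α_post−α_prior, β_post−β_prior) successes and failures.
Total across both batches: 23−14=9 defective items, 22−11=11 good items.
Subtract the second batch: 9−3=6 defective items and 11−5=6 good items.

6 defective items and 6 good items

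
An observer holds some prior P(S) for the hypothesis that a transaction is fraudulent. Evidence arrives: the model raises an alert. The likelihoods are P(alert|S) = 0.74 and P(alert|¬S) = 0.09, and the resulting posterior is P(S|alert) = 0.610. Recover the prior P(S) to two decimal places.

Bayes' rule in odds form gives O(S|E) = O(S)·[P(E|S)/P(E|¬S)], hence O(S) = O(S|E)/LR.
Posterior odds = 0.610/(1−0.610) = 1.5641. LR = 0.74/0.09 = 8.2222.
Prior odds = 1.5641/8.2222 = 0.1902, so P(S) = 0.1902/(1+0.1902) ≈ 0.16.

P(S) = 0.16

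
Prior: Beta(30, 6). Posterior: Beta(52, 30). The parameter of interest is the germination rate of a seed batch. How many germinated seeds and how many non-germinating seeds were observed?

22 germinated seeds and 24 non-germinating seeds

Beta is conjugate to the binomial likelihood: posterior = Beta(a+s, b+f).
Match parameters: s=52−30=22, f=30−6=24.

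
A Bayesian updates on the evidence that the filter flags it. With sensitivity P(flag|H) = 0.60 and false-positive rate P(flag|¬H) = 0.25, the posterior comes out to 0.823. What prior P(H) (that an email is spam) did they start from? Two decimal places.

P(H) = 0.66

In odds form, posterior odds = prior odds × likelihood ratio, so prior odds = posterior odds ÷ LR.
Posterior odds = 0.823/(1−0.823) = 4.6497. LR = 0.60/0.25 = 2.4000.
Prior odds = 4.6497/2.4000 = 1.9374, so P(H) = 1.9374/(1+1.9374) ≈ 0.66.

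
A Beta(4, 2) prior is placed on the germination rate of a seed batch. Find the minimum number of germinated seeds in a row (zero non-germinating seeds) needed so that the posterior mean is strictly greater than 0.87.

k = 10

After k germinated seeds and 0 non-germinating seeds the posterior is Beta(4+k, 2), with mean (4+k)/(4+2+k).
Set (4+k)/(6+k) > 0.87 and solve: k > (0.87·6 − 4)/(1 − 0.87) = 9.385.
The smallest integer exceeding 9.385 is 10.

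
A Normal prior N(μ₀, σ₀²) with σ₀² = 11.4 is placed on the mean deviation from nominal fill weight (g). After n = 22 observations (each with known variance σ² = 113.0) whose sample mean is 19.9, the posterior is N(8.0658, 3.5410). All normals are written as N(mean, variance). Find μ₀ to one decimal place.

μ₀ = -18.2

The posterior mean is a precision-weighted average: μ_n = (τ₀μ₀ + τ_data·x̄)/(τ₀+τ_data), with τ₀=1/σ₀² and τ_data=n/σ².
Here τ₀ = 1/11.4 = 0.087719 and τ_data = 22/113.0 = 0.194690, so τ_n = 0.282409.
Rearranging for μ₀: μ₀ = (μ_n·τ_n − τ_data·x̄)/τ₀ = (8.0658·0.282409 − 0.194690·19.9) / 0.087719 = -1.596476/0.087719 ≈ -18.2.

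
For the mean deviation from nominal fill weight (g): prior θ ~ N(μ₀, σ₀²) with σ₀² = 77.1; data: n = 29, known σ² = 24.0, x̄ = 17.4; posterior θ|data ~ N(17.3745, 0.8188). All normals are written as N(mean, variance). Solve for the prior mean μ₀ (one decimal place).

The posterior mean is a precision-weighted average: μ_n = (τ₀μ₀ + τ_data·x̄)/(τ₀+τ_data), with τ₀=1/σ₀² and τ_data=n/σ².
Here τ₀ = 1/77.1 = 0.012970 and τ_data = 29/24.0 = 1.208333, so τ_n = 1.221303.
Rearranging for μ₀: μ₀ = (μ_n·τ_n − τ_data·x̄)/τ₀ = (17.3745·1.221303 − 1.208333·17.4) / 0.012970 = 0.194535/0.012970 ≈ 15.0.

μ₀ = 15.0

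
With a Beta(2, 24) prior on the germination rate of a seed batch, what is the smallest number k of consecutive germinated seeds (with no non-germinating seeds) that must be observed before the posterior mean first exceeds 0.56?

k = 29

After k germinated seeds and 0 non-germinating seeds the posterior is Beta(2+k, 24), with mean (2+k)/(2+24+k).
Set (2+k)/(26+k) > 0.56 and solve: k > (0.56·26 − 2)/(1 − 0.56) = 28.545.
The smallest integer exceeding 28.545 is 29, and checking k=29: (31)/(55) = 0.5636 > 0.56.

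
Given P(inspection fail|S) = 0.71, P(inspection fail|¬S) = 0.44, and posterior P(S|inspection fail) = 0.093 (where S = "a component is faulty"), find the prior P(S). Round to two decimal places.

P(S) = 0.06

In odds form, posterior odds = prior odds × likelihood ratio, so prior odds = posterior odds ÷ LR.
Posterior odds = 0.093/(1−0.093) = 0.1025. LR = 0.71/0.44 = 1.6136.
Prior odds = 0.1025/1.6136 = 0.0635, so P(S) = 0.0635/(1+0.0635) ≈ 0.06.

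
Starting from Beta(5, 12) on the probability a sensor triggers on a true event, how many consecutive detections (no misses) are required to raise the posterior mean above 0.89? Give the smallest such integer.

After k detections and 0 misses the posterior is Beta(5+k, 12), with mean (5+k)/(5+12+k).
Set (5+k)/(17+k) > 0.89 and solve: k > (0.89·17 − 5)/(1 − 0.89) = 92.091.
The smallest integer exceeding 92.091 is 93, and checking k=93: (98)/(110) = 0.8909 > 0.89.

k = 93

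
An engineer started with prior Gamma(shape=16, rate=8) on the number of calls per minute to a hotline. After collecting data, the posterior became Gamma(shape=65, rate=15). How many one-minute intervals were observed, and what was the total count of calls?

n = 7 one-minute intervals with total 49 calls

A Gamma(α, β) prior (rate parametrization) on a Poisson rate with n observations summing to S gives posterior Gamma(α+S, β+n).
Matching: Σxᵢ = 65 − 16 = 49 and n = 15 − 8 = 7.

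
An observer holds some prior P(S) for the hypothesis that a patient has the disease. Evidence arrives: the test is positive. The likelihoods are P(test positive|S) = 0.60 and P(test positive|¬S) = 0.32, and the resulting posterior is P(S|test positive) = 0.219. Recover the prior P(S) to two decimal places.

In odds form, posterior odds = prior odds × likelihood ratio, so prior odds = posterior odds ÷ LR.
Posterior odds = 0.219/(1−0.219) = 0.2804. LR = 0.60/0.32 = 1.8750.
Prior odds = 0.2804/1.8750 = 0.1495, so P(S) = 0.1495/(1+0.1495) ≈ 0.13.

P(S) = 0.13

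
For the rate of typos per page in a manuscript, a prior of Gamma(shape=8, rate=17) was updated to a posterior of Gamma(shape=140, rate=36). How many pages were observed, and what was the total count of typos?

Gamma–Poisson conjugacy: posterior shape = α + Σxᵢ, posterior rate = β + n.
Matching: Σxᵢ = 140 − 8 = 132 and n = 36 − 17 = 19.

n = 19 pages with total 132 typos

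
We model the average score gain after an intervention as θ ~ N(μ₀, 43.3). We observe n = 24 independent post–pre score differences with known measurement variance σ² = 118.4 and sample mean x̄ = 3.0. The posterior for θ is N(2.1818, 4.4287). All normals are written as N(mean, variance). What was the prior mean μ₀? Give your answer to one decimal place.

μ₀ = -5.0

The posterior mean is a precision-weighted average: μ_n = (τ₀μ₀ + τ_data·x̄)/(τ₀+τ_data), with τ₀=1/σ₀² and τ_data=n/σ².
Here τ₀ = 1/43.3 = 0.023095 and τ_data = 24/118.4 = 0.202703, so τ_n = 0.225798.
Rearranging for μ₀: μ₀ = (μ_n·τ_n − τ_data·x̄)/τ₀ = (2.1818·0.225798 − 0.202703·3.0) / 0.023095 = -0.115463/0.023095 ≈ -5.0.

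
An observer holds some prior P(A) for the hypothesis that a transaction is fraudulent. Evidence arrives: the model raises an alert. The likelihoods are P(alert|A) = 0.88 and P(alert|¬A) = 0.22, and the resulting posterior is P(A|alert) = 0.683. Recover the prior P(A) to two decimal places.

P(A) = 0.35

Bayes' rule in odds form gives O(A|E) = O(A)·[P(E|A)/P(E|¬A)], hence O(A) = O(A|E)/LR.
Posterior odds = 0.683/(1−0.683) = 2.1546. LR = 0.88/0.22 = 4.0000.
Prior odds = 2.1546/4.0000 = 0.5386, so P(A) = 0.5386/(1+0.5386) ≈ 0.35.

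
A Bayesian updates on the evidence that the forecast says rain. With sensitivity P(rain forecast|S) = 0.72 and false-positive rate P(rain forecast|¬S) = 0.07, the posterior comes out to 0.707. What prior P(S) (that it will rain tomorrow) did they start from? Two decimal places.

P(S) = 0.19

Bayes' rule in odds form gives O(S|E) = O(S)·[P(E|S)/P(E|¬S)], hence O(S) = O(S|E)/LR.
Posterior odds = 0.707/(1−0.707) = 2.4130. LR = 0.72/0.07 = 10.2857.
Prior odds = 2.4130/10.2857 = 0.2346, so P(S) = 0.2346/(1+0.2346) ≈ 0.19.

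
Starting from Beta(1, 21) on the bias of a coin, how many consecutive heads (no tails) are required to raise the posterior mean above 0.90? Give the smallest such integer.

After k heads and 0 tails the posterior is Beta(1+k, 21), with mean (1+k)/(1+21+k).
Set (1+k)/(22+k) > 0.90 and solve: k > (0.90·22 − 1)/(1 − 0.90) = 188.000.
The smallest integer exceeding 188.000 is 189, and checking k=189: (190)/(211) = 0.9005 > 0.90.

k = 189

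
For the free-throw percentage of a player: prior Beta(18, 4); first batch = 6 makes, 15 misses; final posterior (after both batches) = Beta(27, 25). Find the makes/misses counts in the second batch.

3 makes and 6 misses

Because Beta–binomial updating is additive in the counts, the combined data contributed (α_post−α_prior, β_post−β_prior) successes and failures.
Total across both batches: 27−18=9 makes, 25−4=21 misses.
Subtract the first batch: 9−6=3 makes and 21−15=6 misses.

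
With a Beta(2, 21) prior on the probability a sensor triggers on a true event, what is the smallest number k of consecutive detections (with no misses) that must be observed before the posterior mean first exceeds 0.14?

k = 2

After k detections and 0 misses the posterior is Beta(2+k, 21), with mean (2+k)/(2+21+k).
Set (2+k)/(23+k) > 0.14 and solve: k > (0.14·23 − 2)/(1 − 0.14) = 1.419.
The smallest integer exceeding 1.419 is 2.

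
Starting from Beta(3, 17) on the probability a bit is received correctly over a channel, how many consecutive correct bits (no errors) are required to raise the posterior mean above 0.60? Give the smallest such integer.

k = 23

After k correct bits and 0 errors the posterior is Beta(3+k, 17), with mean (3+k)/(3+17+k).
Set (3+k)/(20+k) > 0.60 and solve: k > (0.60·20 − 3)/(1 − 0.60) = 22.500.
The smallest integer exceeding 22.500 is 23, and checking k=23: (26)/(43) = 0.6047 > 0.60.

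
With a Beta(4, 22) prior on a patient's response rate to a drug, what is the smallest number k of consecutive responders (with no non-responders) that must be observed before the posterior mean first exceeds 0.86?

After k responders and 0 non-responders the posterior is Beta(4+k, 22), with mean (4+k)/(4+22+k).
Set (4+k)/(26+k) > 0.86 and solve: k > (0.86·26 − 4)/(1 − 0.86) = 131.143.
The smallest integer exceeding 131.143 is 132.

k = 132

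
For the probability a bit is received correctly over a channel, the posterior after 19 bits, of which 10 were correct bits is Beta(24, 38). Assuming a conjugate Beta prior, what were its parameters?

Beta(14, 29)

Beta is conjugate to the binomial likelihood: posterior = Beta(a+s, b+f).
Subtract the data counts: 24−10=14, 38−9=29.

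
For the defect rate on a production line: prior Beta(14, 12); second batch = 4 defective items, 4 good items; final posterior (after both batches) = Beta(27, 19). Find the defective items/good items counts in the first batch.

Sequential conjugate updates are equivalent to a single update on the pooled data, so total successes = posterior α − prior α and total failures = posterior β − prior β.
Total across both batches: 27−14=13 defective items, 19−12=7 good items.
Subtract the second batch: 13−4=9 defective items and 7−4=3 good items.

9 defective items and 3 good items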